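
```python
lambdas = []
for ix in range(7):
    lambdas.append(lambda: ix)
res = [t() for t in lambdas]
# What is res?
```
[6, 6, 6, 6, 6, 6, 6]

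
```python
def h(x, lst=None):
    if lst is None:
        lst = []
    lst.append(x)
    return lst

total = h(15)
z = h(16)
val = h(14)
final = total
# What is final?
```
[15]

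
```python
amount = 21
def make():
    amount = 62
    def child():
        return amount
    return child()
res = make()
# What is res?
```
62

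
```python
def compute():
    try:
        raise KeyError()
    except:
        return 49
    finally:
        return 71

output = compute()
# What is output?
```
71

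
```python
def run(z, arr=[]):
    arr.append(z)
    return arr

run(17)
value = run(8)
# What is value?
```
[17, 8]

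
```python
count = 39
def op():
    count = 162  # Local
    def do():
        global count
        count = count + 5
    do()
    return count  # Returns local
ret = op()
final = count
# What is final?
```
44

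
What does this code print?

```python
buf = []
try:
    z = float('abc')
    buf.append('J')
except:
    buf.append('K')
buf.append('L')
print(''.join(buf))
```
KL

Exception raised in try, caught by bare except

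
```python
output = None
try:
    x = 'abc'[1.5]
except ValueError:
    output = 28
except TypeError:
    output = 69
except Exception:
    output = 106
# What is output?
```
69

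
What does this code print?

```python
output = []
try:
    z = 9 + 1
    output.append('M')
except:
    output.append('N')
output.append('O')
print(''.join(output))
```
MO

No exception, try block completes normally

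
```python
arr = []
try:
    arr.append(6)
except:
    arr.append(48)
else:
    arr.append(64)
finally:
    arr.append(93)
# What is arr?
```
[6, 64, 93]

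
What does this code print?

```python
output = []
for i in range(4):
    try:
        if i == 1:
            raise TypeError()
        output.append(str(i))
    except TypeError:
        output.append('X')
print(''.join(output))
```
0X23

Exception on i=1 caught, loop continues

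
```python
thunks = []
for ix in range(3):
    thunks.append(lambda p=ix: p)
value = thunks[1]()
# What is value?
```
1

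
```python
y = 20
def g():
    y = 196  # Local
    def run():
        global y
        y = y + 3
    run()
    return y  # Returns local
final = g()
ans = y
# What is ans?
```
23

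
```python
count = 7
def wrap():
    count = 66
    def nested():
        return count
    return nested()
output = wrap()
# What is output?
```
66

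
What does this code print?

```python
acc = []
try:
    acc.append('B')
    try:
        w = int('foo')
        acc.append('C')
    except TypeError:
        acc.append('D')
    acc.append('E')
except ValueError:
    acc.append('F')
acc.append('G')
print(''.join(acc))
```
BFG

Inner handler doesn't match, propagates to outer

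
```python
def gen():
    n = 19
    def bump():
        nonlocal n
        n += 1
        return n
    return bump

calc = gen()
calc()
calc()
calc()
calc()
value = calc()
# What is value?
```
24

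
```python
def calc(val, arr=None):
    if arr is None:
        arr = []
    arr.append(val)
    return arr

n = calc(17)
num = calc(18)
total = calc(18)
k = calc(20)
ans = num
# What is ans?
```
[18]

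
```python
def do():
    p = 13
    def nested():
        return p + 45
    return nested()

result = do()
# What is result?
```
58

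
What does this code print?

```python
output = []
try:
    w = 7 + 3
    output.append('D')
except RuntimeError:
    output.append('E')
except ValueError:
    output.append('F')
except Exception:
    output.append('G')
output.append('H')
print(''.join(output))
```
DH

No exception, try block completes normally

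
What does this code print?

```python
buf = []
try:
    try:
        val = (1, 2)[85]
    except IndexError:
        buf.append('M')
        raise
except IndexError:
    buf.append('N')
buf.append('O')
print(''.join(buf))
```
MNO

raise without argument re-raises current exception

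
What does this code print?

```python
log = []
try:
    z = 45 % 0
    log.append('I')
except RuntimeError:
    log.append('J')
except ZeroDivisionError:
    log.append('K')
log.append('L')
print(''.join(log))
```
KL

ZeroDivisionError is caught by its specific handler, not RuntimeError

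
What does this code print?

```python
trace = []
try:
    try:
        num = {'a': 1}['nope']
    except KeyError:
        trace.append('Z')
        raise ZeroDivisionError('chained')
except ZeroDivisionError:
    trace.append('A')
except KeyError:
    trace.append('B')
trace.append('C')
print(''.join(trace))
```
ZAC

ZeroDivisionError raised and caught, original KeyError not re-raised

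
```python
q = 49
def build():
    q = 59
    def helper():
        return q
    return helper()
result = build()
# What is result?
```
59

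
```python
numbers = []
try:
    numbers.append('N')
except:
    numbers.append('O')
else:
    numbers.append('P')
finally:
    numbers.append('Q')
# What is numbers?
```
['N', 'P', 'Q']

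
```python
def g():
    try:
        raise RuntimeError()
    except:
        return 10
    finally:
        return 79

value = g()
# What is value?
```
79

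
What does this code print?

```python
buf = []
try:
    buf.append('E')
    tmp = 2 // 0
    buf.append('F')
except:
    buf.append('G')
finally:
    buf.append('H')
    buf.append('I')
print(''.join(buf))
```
EGHI

Code before exception runs, then except, then all of finally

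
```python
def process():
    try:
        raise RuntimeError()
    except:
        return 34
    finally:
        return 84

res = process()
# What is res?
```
84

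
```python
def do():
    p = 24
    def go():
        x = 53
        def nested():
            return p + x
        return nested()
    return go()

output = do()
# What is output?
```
77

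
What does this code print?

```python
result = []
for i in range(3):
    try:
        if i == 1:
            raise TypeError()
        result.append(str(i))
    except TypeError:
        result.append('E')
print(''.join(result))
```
0E2

Exception on i=1 caught, loop continues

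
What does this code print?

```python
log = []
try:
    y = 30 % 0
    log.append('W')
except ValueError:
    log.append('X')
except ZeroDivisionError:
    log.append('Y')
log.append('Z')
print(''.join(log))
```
YZ

ZeroDivisionError is caught by its specific handler, not ValueError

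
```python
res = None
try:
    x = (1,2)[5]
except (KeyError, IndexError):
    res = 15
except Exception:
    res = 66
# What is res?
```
15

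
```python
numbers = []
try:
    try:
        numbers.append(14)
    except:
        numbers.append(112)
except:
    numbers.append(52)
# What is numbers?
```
[14]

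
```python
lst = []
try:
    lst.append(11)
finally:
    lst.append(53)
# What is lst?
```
[11, 53]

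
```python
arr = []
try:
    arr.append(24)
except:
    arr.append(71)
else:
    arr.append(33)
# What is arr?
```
[24, 33]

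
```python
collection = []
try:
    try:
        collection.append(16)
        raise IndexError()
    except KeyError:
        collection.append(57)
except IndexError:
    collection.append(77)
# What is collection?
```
[16, 77]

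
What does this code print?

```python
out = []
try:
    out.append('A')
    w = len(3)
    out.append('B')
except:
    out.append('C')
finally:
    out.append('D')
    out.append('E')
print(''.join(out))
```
ACDE

Code before exception runs, then except, then all of finally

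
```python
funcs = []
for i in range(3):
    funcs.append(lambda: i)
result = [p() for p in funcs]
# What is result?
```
[2, 2, 2]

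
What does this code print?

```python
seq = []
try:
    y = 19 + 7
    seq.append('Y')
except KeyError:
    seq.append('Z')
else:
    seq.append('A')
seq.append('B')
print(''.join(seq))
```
YAB

else block runs when no exception occurs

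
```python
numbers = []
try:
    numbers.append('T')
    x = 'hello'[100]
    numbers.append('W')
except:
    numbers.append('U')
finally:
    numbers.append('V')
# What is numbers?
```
['T', 'U', 'V']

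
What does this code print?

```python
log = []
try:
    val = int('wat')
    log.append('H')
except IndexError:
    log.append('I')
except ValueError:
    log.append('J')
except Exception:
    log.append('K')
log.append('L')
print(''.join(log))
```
JL

ValueError matches before generic Exception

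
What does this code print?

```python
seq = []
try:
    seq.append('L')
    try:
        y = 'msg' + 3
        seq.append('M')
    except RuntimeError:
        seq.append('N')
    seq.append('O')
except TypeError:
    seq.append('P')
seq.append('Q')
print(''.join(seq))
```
LPQ

Inner handler doesn't match, propagates to outer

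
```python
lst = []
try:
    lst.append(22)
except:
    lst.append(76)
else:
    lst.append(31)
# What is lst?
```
[22, 31]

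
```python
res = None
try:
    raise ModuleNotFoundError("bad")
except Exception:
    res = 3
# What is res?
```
3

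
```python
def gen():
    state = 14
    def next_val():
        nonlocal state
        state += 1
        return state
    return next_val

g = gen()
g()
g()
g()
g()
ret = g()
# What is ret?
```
19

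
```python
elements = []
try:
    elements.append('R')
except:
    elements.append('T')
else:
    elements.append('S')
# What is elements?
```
['R', 'S']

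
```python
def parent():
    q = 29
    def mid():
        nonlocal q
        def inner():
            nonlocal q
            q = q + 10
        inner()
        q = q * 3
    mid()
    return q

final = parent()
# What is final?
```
117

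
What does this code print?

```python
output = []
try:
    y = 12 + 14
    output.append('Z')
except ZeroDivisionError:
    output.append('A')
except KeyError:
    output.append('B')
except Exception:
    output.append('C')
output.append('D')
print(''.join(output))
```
ZD

No exception, try block completes normally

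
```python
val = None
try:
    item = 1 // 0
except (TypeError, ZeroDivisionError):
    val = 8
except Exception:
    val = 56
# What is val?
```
8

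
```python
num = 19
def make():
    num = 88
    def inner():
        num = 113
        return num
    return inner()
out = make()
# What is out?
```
113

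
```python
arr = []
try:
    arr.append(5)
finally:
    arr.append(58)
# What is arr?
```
[5, 58]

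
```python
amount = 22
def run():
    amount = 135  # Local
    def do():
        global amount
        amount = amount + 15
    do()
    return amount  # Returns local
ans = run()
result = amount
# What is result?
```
37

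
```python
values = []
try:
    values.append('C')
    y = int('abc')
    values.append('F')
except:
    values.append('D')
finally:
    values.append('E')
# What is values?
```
['C', 'D', 'E']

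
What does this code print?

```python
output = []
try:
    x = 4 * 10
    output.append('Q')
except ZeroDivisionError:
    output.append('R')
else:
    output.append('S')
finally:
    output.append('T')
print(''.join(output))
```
QST

else runs before finally when no exception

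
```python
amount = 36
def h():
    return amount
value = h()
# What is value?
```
36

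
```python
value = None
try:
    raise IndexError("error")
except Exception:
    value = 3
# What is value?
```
3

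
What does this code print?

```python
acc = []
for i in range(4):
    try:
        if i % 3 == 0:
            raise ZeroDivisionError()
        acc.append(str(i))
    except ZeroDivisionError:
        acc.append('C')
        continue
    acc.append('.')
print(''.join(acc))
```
C1.2.C

continue in except skips rest of loop body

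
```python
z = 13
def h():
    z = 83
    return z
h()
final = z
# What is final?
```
13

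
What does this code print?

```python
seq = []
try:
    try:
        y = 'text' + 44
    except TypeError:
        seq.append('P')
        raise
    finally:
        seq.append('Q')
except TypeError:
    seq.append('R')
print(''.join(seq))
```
PQR

finally runs before re-raised exception propagates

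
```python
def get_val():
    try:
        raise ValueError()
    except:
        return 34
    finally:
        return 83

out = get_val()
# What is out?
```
83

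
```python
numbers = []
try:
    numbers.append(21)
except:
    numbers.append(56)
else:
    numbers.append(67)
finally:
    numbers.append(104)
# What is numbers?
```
[21, 67, 104]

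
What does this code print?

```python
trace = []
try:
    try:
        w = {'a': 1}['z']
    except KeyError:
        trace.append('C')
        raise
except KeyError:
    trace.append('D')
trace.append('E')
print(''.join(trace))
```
CDE

raise without argument re-raises current exception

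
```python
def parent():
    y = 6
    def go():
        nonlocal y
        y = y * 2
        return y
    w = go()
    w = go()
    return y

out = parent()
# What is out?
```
24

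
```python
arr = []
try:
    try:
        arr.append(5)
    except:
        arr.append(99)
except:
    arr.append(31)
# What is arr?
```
[5]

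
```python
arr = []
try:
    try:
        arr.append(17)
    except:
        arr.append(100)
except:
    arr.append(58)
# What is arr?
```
[17]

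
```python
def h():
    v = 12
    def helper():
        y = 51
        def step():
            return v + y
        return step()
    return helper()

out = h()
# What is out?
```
63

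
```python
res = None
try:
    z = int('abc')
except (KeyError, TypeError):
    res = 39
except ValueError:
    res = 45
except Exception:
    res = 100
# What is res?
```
45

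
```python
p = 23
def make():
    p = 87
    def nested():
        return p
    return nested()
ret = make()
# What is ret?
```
87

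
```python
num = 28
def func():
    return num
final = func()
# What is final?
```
28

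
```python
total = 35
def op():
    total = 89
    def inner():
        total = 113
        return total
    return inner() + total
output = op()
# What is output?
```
202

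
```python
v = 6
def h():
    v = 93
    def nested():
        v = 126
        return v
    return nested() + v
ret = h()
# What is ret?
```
219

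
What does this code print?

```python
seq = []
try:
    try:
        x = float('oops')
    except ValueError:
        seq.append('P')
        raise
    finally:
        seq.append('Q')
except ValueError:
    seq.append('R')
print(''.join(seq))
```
PQR

finally runs before re-raised exception propagates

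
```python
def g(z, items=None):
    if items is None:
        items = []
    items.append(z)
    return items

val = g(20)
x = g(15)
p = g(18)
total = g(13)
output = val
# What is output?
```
[20]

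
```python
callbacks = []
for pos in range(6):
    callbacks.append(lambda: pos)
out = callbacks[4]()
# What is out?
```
5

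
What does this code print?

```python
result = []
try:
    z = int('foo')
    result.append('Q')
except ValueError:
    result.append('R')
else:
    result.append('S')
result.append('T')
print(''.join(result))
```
RT

else block skipped when exception is caught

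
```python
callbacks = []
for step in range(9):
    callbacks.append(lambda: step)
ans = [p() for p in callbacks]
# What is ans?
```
[8, 8, 8, 8, 8, 8, 8, 8, 8]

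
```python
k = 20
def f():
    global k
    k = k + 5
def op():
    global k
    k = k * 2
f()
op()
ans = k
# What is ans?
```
50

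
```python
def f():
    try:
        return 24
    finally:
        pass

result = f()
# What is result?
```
24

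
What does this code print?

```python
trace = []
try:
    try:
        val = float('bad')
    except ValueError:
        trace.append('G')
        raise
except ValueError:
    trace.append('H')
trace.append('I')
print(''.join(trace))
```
GHI

raise without argument re-raises current exception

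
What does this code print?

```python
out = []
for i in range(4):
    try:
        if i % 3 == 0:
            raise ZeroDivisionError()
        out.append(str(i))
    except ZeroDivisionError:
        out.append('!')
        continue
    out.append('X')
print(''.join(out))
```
!1X2X!

continue in except skips rest of loop body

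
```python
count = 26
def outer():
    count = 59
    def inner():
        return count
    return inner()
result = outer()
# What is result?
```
59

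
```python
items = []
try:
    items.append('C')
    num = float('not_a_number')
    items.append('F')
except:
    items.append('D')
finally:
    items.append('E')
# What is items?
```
['C', 'D', 'E']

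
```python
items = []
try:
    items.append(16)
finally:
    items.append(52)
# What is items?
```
[16, 52]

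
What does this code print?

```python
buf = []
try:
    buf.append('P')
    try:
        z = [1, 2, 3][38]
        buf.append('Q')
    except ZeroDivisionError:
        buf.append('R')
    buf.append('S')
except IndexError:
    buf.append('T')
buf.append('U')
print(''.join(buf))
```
PTU

Inner handler doesn't match, propagates to outer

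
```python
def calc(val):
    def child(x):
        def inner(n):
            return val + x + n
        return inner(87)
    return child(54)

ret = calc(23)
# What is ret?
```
164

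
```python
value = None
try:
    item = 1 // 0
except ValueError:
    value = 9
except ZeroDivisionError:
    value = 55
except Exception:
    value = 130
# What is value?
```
55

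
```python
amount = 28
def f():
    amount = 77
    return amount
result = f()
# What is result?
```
77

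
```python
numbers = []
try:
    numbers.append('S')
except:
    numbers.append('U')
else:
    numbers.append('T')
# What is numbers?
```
['S', 'T']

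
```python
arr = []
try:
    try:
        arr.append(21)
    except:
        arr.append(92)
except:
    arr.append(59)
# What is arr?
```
[21]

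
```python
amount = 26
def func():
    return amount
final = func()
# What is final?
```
26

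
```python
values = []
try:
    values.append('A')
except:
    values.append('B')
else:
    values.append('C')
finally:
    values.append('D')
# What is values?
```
['A', 'C', 'D']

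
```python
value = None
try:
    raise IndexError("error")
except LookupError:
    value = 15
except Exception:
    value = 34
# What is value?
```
15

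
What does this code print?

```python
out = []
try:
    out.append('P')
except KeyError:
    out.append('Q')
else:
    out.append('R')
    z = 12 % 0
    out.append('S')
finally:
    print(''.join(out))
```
PR

Try succeeds, else appends 'R', ZeroDivisionError in else is uncaught, finally prints before exception propagates ('S' never appended)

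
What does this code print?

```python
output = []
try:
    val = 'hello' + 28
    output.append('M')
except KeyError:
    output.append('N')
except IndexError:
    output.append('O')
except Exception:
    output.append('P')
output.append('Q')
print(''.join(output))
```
PQ

TypeError not specifically caught, falls to Exception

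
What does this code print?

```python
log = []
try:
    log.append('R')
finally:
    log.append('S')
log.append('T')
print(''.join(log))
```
RST

try/finally without except, no exception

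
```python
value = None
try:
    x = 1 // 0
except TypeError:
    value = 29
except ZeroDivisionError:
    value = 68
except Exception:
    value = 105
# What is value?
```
68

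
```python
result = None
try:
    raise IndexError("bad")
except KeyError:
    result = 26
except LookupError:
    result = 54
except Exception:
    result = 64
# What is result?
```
54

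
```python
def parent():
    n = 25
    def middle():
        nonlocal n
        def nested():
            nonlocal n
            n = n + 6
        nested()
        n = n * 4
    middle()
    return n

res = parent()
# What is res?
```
124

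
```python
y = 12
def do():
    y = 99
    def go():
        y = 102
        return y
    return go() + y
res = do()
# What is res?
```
201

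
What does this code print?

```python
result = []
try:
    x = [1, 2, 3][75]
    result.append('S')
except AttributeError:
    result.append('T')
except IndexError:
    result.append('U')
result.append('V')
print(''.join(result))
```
UV

IndexError is caught by its specific handler, not AttributeError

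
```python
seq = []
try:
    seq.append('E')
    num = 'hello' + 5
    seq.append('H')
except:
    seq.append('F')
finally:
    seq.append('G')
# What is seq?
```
['E', 'F', 'G']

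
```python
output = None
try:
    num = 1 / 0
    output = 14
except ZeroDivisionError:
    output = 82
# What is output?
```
82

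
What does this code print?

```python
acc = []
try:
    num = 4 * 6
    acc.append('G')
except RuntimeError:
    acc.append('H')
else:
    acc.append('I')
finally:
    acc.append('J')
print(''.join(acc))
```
GIJ

else runs before finally when no exception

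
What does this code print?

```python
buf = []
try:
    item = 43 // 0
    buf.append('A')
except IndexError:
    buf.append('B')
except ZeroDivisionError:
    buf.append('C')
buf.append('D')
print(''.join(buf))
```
CD

ZeroDivisionError is caught by its specific handler, not IndexError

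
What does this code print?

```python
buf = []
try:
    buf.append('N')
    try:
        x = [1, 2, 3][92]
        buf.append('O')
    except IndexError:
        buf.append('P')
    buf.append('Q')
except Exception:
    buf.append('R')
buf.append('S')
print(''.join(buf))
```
NPQS

Inner exception caught by inner handler, outer continues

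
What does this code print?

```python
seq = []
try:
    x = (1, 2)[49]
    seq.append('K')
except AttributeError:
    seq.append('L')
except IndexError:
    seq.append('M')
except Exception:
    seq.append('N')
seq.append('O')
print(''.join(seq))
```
MO

IndexError matches before generic Exception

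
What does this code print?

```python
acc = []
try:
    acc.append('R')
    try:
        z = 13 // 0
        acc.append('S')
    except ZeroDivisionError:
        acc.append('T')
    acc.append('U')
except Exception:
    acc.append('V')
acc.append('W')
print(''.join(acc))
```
RTUW

Inner exception caught by inner handler, outer continues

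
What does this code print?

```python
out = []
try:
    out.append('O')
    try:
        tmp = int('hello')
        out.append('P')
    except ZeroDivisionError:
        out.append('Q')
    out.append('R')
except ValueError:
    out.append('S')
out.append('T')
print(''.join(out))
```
OST

Inner handler doesn't match, propagates to outer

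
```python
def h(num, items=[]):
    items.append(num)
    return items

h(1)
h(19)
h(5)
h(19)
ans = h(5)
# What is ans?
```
[1, 19, 5, 19, 5]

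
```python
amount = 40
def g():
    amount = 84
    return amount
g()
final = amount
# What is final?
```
40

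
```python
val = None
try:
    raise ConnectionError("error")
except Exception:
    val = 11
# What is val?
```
11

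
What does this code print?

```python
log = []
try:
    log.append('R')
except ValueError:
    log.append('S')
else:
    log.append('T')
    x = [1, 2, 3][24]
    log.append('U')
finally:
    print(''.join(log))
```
RT

Try succeeds, else appends 'T', IndexError in else is uncaught, finally prints before exception propagates ('U' never appended)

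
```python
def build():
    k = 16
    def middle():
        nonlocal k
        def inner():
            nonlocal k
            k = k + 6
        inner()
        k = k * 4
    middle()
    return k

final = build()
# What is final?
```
88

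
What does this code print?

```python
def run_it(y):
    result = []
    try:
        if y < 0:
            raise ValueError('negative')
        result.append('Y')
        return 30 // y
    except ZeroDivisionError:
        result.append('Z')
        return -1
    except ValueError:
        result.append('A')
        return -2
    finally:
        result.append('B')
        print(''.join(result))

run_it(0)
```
YZB

y=0 causes ZeroDivisionError, caught, finally prints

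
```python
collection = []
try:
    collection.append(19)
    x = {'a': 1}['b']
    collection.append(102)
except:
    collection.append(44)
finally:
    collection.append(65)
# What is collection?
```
[19, 44, 65]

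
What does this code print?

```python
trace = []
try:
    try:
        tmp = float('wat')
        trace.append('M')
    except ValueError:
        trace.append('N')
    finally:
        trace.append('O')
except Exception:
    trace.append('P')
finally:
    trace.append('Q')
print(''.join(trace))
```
NOQ

Both finally blocks run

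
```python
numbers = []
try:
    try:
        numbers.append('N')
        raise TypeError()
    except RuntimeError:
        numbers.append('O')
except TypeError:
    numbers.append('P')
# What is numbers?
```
['N', 'P']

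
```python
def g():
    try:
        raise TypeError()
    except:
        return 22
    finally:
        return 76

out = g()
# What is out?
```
76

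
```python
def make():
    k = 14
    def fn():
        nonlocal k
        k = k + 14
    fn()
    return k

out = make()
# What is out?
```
28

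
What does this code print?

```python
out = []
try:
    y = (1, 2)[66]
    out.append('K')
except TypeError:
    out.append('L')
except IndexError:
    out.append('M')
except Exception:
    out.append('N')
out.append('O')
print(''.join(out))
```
MO

IndexError matches before generic Exception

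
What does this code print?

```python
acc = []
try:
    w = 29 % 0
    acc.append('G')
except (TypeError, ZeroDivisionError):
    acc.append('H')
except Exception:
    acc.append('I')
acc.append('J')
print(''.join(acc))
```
HJ

ZeroDivisionError matches tuple containing it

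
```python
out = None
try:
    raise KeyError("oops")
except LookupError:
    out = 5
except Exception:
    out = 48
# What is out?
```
5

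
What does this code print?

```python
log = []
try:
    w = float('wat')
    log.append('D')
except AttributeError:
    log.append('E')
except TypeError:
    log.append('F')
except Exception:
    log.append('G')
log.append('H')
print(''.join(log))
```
GH

ValueError not specifically caught, falls to Exception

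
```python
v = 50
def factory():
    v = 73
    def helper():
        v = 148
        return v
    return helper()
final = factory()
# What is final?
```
148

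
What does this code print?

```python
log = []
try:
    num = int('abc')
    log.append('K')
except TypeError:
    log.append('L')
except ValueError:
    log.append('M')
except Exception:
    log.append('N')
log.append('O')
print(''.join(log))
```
MO

ValueError matches before generic Exception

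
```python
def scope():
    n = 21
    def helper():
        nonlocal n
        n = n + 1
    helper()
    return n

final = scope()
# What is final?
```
22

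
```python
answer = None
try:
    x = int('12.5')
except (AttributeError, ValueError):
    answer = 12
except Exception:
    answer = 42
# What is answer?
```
12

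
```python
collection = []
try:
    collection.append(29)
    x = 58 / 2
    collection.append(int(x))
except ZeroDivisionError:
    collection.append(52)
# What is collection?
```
[29, 29]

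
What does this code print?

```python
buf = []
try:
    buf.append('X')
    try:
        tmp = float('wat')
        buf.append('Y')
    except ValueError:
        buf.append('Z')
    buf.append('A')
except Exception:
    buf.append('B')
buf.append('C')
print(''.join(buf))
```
XZAC

Inner exception caught by inner handler, outer continues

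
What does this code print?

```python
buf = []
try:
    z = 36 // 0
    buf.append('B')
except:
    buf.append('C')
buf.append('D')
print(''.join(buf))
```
CD

Exception raised in try, caught by bare except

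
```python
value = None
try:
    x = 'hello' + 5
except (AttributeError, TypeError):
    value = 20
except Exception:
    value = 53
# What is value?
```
20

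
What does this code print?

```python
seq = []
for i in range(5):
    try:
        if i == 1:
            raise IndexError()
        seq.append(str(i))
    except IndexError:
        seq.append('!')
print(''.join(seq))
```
0!234

Exception on i=1 caught, loop continues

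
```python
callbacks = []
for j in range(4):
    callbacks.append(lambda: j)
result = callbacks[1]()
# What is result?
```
3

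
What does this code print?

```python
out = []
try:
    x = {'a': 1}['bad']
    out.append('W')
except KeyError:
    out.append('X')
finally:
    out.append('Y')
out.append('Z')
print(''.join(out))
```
XYZ

finally always runs, even after exception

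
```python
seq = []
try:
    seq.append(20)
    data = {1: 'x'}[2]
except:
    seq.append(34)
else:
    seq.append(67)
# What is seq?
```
[20, 34]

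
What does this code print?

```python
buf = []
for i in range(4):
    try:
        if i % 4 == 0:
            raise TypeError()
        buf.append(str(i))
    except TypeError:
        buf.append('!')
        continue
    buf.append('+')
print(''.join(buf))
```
!1+2+3+

continue in except skips rest of loop body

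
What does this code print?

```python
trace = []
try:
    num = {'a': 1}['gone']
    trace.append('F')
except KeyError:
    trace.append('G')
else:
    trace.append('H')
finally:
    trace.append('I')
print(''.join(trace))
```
GI

Exception: except runs, else skipped, finally runs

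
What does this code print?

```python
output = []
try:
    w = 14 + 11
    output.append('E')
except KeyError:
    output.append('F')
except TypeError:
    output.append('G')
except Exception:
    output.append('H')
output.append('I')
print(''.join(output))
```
EI

No exception, try block completes normally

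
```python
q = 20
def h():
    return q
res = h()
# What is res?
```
20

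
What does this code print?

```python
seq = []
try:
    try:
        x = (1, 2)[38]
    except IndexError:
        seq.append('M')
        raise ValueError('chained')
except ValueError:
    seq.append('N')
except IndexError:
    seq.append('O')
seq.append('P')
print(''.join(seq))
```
MNP

ValueError raised and caught, original IndexError not re-raised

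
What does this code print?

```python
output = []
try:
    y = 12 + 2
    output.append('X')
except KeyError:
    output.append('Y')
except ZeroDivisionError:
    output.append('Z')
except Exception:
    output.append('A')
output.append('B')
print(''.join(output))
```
XB

No exception, try block completes normally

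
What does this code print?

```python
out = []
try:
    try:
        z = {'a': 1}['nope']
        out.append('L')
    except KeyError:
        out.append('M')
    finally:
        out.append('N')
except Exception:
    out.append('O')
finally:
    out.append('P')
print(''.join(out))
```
MNP

Both finally blocks run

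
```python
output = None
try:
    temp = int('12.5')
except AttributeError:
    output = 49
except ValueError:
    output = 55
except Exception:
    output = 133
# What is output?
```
55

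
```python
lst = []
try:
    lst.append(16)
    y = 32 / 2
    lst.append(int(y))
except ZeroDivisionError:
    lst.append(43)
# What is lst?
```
[16, 16]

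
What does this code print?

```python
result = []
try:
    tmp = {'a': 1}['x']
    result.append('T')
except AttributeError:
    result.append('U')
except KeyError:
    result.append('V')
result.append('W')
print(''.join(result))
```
VW

KeyError is caught by its specific handler, not AttributeError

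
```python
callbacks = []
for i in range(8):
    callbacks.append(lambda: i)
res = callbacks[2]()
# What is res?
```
7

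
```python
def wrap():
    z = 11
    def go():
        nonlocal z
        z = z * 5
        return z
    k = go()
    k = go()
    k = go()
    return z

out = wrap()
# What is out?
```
1375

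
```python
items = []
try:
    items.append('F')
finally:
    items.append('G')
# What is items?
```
['F', 'G']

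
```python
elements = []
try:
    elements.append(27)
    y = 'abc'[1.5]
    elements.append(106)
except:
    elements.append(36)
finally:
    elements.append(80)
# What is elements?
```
[27, 36, 80]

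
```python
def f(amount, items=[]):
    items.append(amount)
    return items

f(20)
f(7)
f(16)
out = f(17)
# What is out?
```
[20, 7, 16, 17]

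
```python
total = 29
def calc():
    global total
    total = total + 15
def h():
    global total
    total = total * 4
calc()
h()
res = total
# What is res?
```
176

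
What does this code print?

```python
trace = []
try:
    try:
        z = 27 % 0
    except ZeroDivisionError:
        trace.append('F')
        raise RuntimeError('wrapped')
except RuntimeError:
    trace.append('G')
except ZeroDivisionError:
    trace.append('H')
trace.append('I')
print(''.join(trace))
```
FGI

RuntimeError raised and caught, original ZeroDivisionError not re-raised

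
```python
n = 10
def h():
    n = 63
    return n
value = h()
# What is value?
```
63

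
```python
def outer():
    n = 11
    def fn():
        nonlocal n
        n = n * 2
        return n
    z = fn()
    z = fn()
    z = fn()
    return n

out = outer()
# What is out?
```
88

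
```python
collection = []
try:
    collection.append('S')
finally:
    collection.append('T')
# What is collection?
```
['S', 'T']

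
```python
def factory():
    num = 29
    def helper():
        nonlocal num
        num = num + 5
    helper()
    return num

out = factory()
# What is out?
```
34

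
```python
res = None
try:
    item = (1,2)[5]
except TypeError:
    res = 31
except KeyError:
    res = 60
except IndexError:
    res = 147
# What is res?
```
147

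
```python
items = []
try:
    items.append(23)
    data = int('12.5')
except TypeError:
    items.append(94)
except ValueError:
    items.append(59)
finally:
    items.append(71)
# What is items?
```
[23, 59, 71]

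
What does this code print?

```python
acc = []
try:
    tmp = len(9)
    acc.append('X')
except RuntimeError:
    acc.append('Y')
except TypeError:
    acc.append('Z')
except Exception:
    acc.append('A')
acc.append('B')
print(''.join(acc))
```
ZB

TypeError matches before generic Exception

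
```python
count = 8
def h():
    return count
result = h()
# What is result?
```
8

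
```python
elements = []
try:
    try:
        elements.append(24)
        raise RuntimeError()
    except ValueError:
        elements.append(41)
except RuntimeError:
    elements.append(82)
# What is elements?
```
[24, 82]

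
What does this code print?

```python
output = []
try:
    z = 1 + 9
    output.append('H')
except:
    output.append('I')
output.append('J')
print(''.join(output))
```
HJ

No exception, try block completes normally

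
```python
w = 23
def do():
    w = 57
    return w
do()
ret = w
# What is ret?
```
23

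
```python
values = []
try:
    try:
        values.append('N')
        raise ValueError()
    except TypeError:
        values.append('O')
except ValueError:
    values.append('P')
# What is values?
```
['N', 'P']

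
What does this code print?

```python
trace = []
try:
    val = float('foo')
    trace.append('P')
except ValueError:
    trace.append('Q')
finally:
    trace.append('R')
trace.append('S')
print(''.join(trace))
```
QRS

finally always runs, even after exception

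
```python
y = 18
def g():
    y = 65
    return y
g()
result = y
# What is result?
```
18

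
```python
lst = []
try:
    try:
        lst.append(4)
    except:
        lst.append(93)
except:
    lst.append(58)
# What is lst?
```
[4]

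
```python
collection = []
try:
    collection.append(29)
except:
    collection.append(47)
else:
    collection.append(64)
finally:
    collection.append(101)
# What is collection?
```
[29, 64, 101]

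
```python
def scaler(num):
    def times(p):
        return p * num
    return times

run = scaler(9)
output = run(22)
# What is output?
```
198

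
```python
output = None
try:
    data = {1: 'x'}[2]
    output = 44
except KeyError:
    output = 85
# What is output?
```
85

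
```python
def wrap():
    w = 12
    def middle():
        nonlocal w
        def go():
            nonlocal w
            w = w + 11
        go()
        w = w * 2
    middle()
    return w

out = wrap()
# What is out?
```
46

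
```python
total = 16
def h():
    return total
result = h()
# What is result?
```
16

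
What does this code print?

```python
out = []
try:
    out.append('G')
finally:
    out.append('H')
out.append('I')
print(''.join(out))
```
GHI

try/finally without except, no exception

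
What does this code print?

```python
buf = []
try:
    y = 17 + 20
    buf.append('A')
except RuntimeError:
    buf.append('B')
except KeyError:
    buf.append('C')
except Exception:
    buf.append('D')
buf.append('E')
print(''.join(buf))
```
AE

No exception, try block completes normally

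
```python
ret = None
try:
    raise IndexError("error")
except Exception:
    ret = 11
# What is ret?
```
11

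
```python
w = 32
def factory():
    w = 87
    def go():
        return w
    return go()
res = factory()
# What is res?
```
87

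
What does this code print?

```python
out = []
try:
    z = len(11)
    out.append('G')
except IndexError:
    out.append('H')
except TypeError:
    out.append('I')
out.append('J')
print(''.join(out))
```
IJ

TypeError is caught by its specific handler, not IndexError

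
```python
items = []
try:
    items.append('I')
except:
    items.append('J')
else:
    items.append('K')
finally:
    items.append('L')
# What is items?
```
['I', 'K', 'L']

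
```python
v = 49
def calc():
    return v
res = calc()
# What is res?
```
49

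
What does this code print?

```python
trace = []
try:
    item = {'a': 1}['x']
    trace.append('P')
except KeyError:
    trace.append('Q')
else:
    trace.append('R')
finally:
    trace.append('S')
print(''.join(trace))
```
QS

Exception: except runs, else skipped, finally runs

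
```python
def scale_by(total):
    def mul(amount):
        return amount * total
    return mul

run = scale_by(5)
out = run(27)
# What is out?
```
135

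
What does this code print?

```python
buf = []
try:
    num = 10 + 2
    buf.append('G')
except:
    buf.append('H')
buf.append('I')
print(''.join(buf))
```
GI

No exception, try block completes normally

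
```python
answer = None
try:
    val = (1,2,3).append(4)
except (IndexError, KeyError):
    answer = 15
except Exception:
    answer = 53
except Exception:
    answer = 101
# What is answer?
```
53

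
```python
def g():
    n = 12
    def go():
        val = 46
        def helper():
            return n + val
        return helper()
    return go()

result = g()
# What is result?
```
58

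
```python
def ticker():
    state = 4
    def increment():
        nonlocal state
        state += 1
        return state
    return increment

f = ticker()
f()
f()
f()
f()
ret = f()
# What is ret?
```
9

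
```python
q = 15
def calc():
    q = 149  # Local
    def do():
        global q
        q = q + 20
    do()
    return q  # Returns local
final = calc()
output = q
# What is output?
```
35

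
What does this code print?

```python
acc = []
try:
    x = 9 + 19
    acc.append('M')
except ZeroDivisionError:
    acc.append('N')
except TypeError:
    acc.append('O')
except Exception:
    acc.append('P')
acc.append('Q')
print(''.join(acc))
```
MQ

No exception, try block completes normally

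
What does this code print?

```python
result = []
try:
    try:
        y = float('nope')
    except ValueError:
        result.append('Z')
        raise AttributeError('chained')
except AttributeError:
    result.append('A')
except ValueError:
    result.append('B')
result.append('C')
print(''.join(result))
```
ZAC

AttributeError raised and caught, original ValueError not re-raised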